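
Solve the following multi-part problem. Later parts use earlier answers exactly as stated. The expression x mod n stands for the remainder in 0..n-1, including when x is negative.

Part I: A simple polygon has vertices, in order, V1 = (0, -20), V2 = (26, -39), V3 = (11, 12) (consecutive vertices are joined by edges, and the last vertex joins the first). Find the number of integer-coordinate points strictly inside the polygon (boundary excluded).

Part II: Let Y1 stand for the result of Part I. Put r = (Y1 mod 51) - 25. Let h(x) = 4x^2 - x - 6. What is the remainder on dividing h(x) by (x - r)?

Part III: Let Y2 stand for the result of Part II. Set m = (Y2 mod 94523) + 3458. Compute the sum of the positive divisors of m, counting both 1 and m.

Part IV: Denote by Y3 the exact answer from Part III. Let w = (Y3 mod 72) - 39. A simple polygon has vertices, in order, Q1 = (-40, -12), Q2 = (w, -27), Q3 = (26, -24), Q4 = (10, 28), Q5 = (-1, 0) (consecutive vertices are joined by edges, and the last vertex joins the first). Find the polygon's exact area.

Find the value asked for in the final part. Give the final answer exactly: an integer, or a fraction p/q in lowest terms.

1509

Part I: cross terms: (0*-39 - 26*-20)=520, (26*12 - 11*-39)=741, (11*-20 - 0*12)=-220; twice the area = |1041| = 1041; area = 1041/2; boundary points = 1 + 3 + 1 = 5; strictly interior points = area - boundary/2 + 1 = 519; answer 519
Part II: Y1 = 519; r = -16; remainder = value at the root: 4*(-16)^2 - 1*(-16)^1 - 6 = (1024) + (16) + (-6) = 1034; answer 1034
Part III: Y2 = 1034; m = 4492; 4492 = 2^2 * 1123; sigma = (1 + 2 + 4) * (1 + 1123) = 7 * 1124 = 7868; answer 7868
Part IV: Y3 = 7868; w = -19; cross terms: (-40*-27 - -19*-12)=852, (-19*-24 - 26*-27)=1158, (26*28 - 10*-24)=968, (10*0 - -1*28)=28, (-1*-12 - -40*0)=12; twice the area = |3018| = 3018; area = 1509; answer 1509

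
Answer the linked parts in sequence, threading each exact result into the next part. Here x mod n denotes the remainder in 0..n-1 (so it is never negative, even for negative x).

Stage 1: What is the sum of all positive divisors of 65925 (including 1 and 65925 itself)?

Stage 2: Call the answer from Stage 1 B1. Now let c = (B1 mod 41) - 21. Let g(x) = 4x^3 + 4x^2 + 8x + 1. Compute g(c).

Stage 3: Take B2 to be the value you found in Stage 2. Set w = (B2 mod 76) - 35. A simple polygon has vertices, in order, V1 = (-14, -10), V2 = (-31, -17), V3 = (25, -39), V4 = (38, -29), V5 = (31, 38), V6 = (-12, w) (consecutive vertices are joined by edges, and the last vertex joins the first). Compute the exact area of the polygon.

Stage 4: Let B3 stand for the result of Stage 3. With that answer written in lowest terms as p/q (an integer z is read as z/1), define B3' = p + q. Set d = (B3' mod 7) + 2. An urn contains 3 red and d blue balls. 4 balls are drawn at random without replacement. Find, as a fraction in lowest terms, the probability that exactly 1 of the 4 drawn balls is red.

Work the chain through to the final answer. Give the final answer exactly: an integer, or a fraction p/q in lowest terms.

Stage 1: 65925 = 3^2 * 5^2 * 293; sigma = (1 + 3 + 9) * (1 + 5 + 25) * (1 + 293) = 13 * 31 * 294 = 118482; answer 118482
Stage 2: B1 = 118482; c = 12; 4*(12)^3 + 4*(12)^2 + 8*(12)^1 + 1 = (6912) + (576) + (96) + (1) = 7585; answer 7585
Stage 3: B2 = 7585; w = 26; cross terms: (-14*-17 - -31*-10)=-72, (-31*-39 - 25*-17)=1634, (25*-29 - 38*-39)=757, (38*38 - 31*-29)=2343, (31*26 - -12*38)=1262, (-12*-10 - -14*26)=484; twice the area = |6408| = 6408; area = 3204; answer 3204
Stage 4: B3 = 3204; threaded value p + q = 3205; d = 8; total draws C(11,4) = 330; favorable C(3,1)*C(8,3) = 168; P = 28/55; answer 28/55

28/55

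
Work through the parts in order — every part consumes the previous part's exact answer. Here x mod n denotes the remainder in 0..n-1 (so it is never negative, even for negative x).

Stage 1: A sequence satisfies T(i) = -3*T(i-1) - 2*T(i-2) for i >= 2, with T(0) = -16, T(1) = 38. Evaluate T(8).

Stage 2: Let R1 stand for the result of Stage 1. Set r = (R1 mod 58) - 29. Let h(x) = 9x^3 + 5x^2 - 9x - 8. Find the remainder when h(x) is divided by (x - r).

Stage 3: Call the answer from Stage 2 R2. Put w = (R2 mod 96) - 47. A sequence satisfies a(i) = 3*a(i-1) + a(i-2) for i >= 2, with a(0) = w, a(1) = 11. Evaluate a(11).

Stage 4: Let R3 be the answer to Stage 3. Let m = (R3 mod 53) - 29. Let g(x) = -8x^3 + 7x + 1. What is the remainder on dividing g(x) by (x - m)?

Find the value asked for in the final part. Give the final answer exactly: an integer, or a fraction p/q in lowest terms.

Stage 1: T(2) = -3*(38) - 2*(-16) = -82; iterating: T(2)=-82, T(3)=170, T(4)=-346, T(5)=698, T(6)=-1402, T(7)=2810, T(8)=-5626; answer -5626
Stage 2: R1 = -5626; r = -29; remainder = value at the root: 9*(-29)^3 + 5*(-29)^2 - 9*(-29)^1 - 8 = (-219501) + (4205) + (261) + (-8) = -215043; answer -215043
Stage 3: R2 = -215043; w = 46; a(2) = 3*(11) + 1*(46) = 79; iterating: a(2)=79, a(3)=248, a(4)=823, a(5)=2717, a(6)=8974, a(7)=29639, a(8)=97891, a(9)=323312, a(10)=1067827, a(11)=3526793; answer 3526793
Stage 4: R3 = 3526793; m = -15; remainder = value at the root: -8*(-15)^3 + 7*(-15)^1 + 1 = (27000) + (-105) + (1) = 26896; answer 26896

26896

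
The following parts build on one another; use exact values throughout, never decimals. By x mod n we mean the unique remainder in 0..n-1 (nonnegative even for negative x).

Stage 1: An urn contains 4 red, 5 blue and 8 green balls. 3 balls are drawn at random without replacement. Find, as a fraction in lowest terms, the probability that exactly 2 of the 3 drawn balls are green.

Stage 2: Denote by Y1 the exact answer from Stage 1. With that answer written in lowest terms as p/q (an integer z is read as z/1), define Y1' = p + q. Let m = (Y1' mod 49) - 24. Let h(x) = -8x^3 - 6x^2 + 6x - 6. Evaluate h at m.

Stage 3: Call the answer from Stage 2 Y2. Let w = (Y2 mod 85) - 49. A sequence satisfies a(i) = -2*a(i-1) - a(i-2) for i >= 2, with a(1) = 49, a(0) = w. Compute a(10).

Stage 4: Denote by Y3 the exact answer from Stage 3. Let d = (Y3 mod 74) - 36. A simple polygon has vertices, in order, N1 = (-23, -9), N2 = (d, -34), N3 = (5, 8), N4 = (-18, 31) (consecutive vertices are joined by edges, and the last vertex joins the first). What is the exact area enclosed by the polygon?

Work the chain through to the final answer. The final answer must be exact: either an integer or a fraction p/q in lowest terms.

Stage 1: total draws C(17,3) = 680; favorable C(8,2)*C(9,1) = 252; P = 63/170; answer 63/170
Stage 2: Y1 = 63/170; threaded value p + q = 233; m = 13; -8*(13)^3 - 6*(13)^2 + 6*(13)^1 - 6 = (-17576) + (-1014) + (78) + (-6) = -18518; answer -18518
Stage 3: Y2 = -18518; w = -37; a(2) = -2*(49) - 1*(-37) = -61; iterating: a(2)=-61, a(3)=73, a(4)=-85, a(5)=97, a(6)=-109, a(7)=121, a(8)=-133, a(9)=145, a(10)=-157; answer -157
Stage 4: Y3 = -157; d = 29; cross terms: (-23*-34 - 29*-9)=1043, (29*8 - 5*-34)=402, (5*31 - -18*8)=299, (-18*-9 - -23*31)=875; twice the area = |2619| = 2619; area = 2619/2; answer 2619/2

2619/2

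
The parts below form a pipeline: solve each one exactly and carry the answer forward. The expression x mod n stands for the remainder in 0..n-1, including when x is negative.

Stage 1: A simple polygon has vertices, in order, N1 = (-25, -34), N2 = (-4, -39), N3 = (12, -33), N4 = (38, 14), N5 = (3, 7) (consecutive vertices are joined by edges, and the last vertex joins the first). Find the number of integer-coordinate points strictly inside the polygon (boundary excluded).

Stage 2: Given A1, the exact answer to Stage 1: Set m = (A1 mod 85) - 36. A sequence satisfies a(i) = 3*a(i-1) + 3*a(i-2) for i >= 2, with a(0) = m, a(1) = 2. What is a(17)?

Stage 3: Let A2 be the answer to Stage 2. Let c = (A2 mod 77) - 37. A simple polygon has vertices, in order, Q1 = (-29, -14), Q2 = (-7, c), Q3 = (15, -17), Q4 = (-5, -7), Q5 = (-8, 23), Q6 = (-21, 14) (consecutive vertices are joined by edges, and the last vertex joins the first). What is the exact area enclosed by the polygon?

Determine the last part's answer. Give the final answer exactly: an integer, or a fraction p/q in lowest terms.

1787/2

Stage 1: cross terms: (-25*-39 - -4*-34)=839, (-4*-33 - 12*-39)=600, (12*14 - 38*-33)=1422, (38*7 - 3*14)=224, (3*-34 - -25*7)=73; twice the area = |3158| = 3158; area = 1579; boundary points = 1 + 2 + 1 + 7 + 1 = 12; strictly interior points = area - boundary/2 + 1 = 1574; answer 1574
Stage 2: A1 = 1574; m = 8; a(2) = 3*(2) + 3*(8) = 30; iterating: a(2)=30, a(3)=96, a(4)=378, a(5)=1422, a(6)=5400, a(7)=20466, a(8)=77598, a(9)=294192, a(10)=1115370, a(11)=4228686, a(12)=16032168, a(13)=60782562, a(14)=230444190, a(15)=873680256, a(16)=3312373338, a(17)=12558160782; answer 12558160782
Stage 3: A2 = 12558160782; c = -24; cross terms: (-29*-24 - -7*-14)=598, (-7*-17 - 15*-24)=479, (15*-7 - -5*-17)=-190, (-5*23 - -8*-7)=-171, (-8*14 - -21*23)=371, (-21*-14 - -29*14)=700; twice the area = |1787| = 1787; area = 1787/2; answer 1787/2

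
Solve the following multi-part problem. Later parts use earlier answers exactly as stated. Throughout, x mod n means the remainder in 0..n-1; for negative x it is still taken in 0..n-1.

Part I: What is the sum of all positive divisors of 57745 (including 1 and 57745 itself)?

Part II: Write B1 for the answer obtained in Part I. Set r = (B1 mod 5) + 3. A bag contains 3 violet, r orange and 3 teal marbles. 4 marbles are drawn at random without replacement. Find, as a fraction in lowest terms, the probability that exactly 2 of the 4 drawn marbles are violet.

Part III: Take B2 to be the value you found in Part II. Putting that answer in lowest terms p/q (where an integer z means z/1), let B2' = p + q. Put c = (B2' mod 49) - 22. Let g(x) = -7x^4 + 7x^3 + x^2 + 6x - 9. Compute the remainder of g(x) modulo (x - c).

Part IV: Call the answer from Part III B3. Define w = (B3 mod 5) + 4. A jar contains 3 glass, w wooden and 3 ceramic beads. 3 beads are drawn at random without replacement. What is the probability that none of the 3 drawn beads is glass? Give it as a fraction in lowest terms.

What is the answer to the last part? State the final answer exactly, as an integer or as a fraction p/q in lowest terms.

56/165

Part I: 57745 = 5 * 11549; sigma = (1 + 5) * (1 + 11549) = 6 * 11550 = 69300; answer 69300
Part II: B1 = 69300; r = 3; total draws C(9,4) = 126; favorable C(3,2)*C(6,2) = 45; P = 5/14; answer 5/14
Part III: B2 = 5/14; threaded value p + q = 19; c = -3; remainder = value at the root: -7*(-3)^4 + 7*(-3)^3 + 1*(-3)^2 + 6*(-3)^1 - 9 = (-567) + (-189) + (9) + (-18) + (-9) = -774; answer -774
Part IV: B3 = -774; w = 5; total draws C(11,3) = 165; favorable C(8,3) = 56; P = 56/165; answer 56/165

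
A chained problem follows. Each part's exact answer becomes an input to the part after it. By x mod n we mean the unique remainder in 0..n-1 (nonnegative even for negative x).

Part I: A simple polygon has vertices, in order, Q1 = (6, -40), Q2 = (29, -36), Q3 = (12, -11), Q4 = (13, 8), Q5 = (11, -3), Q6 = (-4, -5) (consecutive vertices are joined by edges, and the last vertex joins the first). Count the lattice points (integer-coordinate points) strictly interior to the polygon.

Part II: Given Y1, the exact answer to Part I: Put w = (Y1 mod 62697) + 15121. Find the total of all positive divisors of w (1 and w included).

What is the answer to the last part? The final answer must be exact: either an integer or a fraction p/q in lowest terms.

Part I: cross terms: (6*-36 - 29*-40)=944, (29*-11 - 12*-36)=113, (12*8 - 13*-11)=239, (13*-3 - 11*8)=-127, (11*-5 - -4*-3)=-67, (-4*-40 - 6*-5)=190; twice the area = |1292| = 1292; area = 646; boundary points = 1 + 1 + 1 + 1 + 1 + 5 = 10; strictly interior points = area - boundary/2 + 1 = 642; answer 642
Part II: Y1 = 642; w = 15763; 15763 = 11 * 1433; sigma = (1 + 11) * (1 + 1433) = 12 * 1434 = 17208; answer 17208

17208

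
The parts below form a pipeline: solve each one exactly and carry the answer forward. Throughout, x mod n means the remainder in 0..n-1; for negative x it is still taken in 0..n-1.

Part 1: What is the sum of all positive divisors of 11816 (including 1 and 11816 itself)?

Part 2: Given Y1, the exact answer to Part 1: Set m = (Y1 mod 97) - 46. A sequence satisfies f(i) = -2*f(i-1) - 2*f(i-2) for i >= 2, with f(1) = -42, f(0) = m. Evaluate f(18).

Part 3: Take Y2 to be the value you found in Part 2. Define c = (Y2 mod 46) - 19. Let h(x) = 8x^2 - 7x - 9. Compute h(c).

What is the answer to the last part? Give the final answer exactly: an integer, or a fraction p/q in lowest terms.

Part 1: 11816 = 2^3 * 7 * 211; sigma = (1 + 2 + 4 + 8) * (1 + 7) * (1 + 211) = 15 * 8 * 212 = 25440; answer 25440
Part 2: Y1 = 25440; m = -20; f(2) = -2*(-42) - 2*(-20) = 124; iterating: f(2)=124, f(3)=-164, f(4)=80, f(5)=168, f(6)=-496, f(7)=656, f(8)=-320, f(9)=-672, f(10)=1984, f(11)=-2624, f(12)=1280, f(13)=2688, f(14)=-7936, f(15)=10496, f(16)=-5120, f(17)=-10752, f(18)=31744; answer 31744
Part 3: Y2 = 31744; c = -15; 8*(-15)^2 - 7*(-15)^1 - 9 = (1800) + (105) + (-9) = 1896; answer 1896

1896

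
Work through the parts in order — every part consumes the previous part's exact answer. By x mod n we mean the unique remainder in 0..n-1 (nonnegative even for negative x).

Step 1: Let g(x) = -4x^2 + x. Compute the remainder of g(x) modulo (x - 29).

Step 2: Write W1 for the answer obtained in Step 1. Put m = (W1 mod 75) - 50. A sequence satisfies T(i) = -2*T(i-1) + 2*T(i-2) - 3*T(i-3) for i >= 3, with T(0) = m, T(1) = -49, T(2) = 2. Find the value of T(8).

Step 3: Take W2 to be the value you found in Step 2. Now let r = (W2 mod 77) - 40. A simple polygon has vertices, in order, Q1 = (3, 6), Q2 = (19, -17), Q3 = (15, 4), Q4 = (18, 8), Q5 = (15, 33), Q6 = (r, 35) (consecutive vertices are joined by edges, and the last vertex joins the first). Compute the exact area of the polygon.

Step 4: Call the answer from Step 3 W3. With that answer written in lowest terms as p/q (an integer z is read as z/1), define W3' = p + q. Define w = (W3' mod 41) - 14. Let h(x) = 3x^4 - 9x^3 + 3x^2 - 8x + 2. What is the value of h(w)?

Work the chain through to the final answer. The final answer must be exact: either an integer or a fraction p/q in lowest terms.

409042

Step 1: remainder = value at the root: -4*(29)^2 + 1*(29)^1 = (-3364) + (29) = -3335; answer -3335
Step 2: W1 = -3335; m = -10; T(3) = -2*(2) + 2*(-49) - 3*(-10) = -72; iterating: T(3)=-72, T(4)=295, T(5)=-740, T(6)=2286, T(7)=-6937, T(8)=20666; answer 20666
Step 3: W2 = 20666; r = -10; cross terms: (3*-17 - 19*6)=-165, (19*4 - 15*-17)=331, (15*8 - 18*4)=48, (18*33 - 15*8)=474, (15*35 - -10*33)=855, (-10*6 - 3*35)=-165; twice the area = |1378| = 1378; area = 689; answer 689
Step 4: W3 = 689; threaded value p + q = 690; w = 20; 3*(20)^4 - 9*(20)^3 + 3*(20)^2 - 8*(20)^1 + 2 = (480000) + (-72000) + (1200) + (-160) + (2) = 409042; answer 409042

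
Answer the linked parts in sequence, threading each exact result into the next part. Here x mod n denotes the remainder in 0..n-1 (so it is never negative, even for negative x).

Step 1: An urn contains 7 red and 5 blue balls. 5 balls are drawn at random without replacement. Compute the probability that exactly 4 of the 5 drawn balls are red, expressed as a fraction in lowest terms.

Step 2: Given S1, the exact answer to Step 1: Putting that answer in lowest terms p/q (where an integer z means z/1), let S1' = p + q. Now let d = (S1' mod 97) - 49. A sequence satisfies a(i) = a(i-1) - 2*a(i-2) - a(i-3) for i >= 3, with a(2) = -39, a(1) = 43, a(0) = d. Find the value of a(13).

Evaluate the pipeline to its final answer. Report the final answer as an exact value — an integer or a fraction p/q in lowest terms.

-2324

Step 1: total draws C(12,5) = 792; favorable C(7,4)*C(5,1) = 175; P = 175/792; answer 175/792
Step 2: S1 = 175/792; threaded value p + q = 967; d = 45; a(3) = 1*(-39) - 2*(43) - 1*(45) = -170; iterating: a(3)=-170, a(4)=-135, a(5)=244, a(6)=684, a(7)=331, a(8)=-1281, a(9)=-2627, a(10)=-396, a(11)=6139, a(12)=9558, a(13)=-2324; answer -2324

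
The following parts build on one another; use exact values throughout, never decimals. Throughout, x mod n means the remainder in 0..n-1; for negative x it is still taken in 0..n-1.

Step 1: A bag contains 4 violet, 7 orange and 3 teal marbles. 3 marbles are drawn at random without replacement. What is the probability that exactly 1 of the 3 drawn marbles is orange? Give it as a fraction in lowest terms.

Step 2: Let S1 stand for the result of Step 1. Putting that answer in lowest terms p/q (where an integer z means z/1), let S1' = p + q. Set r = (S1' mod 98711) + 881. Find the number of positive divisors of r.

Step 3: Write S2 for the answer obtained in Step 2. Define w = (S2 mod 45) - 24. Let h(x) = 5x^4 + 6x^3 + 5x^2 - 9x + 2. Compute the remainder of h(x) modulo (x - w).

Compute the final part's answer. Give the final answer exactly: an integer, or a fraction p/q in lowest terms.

94142

Step 1: total draws C(14,3) = 364; favorable C(7,1)*C(7,2) = 147; P = 21/52; answer 21/52
Step 2: S1 = 21/52; threaded value p + q = 73; r = 954; 954 = 2 * 3^2 * 53; number of divisors = (1+1) * (2+1) * (1+1) = 12; answer 12
Step 3: S2 = 12; w = -12; remainder = value at the root: 5*(-12)^4 + 6*(-12)^3 + 5*(-12)^2 - 9*(-12)^1 + 2 = (103680) + (-10368) + (720) + (108) + (2) = 94142; answer 94142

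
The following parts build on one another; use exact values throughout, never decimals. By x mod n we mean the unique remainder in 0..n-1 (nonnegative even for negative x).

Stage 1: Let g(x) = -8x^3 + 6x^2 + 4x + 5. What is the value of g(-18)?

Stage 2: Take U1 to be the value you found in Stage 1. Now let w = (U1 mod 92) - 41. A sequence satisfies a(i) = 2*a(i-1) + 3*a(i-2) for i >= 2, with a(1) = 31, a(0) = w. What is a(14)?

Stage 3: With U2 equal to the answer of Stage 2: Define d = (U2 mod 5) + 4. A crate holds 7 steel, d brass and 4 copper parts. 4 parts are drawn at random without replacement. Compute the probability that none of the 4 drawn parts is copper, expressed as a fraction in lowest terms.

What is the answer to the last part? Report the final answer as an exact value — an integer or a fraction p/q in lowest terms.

99/364

Stage 1: -8*(-18)^3 + 6*(-18)^2 + 4*(-18)^1 + 5 = (46656) + (1944) + (-72) + (5) = 48533; answer 48533
Stage 2: U1 = 48533; w = 8; a(2) = 2*(31) + 3*(8) = 86; iterating: a(2)=86, a(3)=265, a(4)=788, a(5)=2371, a(6)=7106, a(7)=21325, a(8)=63968, a(9)=191911, a(10)=575726, a(11)=1727185, a(12)=5181548, a(13)=15544651, a(14)=46633946; answer 46633946
Stage 3: U2 = 46633946; d = 5; total draws C(16,4) = 1820; favorable C(12,4) = 495; P = 99/364; answer 99/364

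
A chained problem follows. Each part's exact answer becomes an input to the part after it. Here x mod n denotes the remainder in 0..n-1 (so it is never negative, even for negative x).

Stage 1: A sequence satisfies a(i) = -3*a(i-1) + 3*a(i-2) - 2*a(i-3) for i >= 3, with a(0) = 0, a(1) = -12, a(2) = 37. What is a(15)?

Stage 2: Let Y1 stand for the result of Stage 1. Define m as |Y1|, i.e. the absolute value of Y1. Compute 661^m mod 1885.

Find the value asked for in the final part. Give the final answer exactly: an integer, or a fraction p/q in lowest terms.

Stage 1: a(3) = -3*(37) + 3*(-12) - 2*(0) = -147; iterating: a(3)=-147, a(4)=576, a(5)=-2243, a(6)=8751, a(7)=-34134, a(8)=133141, a(9)=-519327, a(10)=2025672, a(11)=-7901279, a(12)=30819507, a(13)=-120213702, a(14)=468902185, a(15)=-1828986675; answer -1828986675
Stage 2: Y1 = -1828986675; m = 1828986675; squarings mod 1885: 661^1=661, 661^2=1486, 661^4=861, 661^8=516, 661^16=471, 661^32=1296, 661^64=81, 661^128=906, 661^256=861, 661^512=516, 661^1024=471, 661^2048=1296, 661^4096=81, 661^8192=906, 661^16384=861, 661^32768=516, 661^65536=471, 661^131072=1296, 661^262144=81, 661^524288=906, 661^1048576=861, 661^2097152=516, 661^4194304=471, 661^8388608=1296, 661^16777216=81, 661^33554432=906, 661^67108864=861, 661^134217728=516, 661^268435456=471, 661^536870912=1296, 661^1073741824=81; 661^1828986675 = 661^1 * 661^2 * 661^16 * 661^32 * 661^256 * 661^512 * 661^1024 * 661^2048 * 661^4096 * 661^262144 * 661^16777216 * 661^67108864 * 661^134217728 * 661^536870912 * 661^1073741824 = 1591 (mod 1885); answer 1591

1591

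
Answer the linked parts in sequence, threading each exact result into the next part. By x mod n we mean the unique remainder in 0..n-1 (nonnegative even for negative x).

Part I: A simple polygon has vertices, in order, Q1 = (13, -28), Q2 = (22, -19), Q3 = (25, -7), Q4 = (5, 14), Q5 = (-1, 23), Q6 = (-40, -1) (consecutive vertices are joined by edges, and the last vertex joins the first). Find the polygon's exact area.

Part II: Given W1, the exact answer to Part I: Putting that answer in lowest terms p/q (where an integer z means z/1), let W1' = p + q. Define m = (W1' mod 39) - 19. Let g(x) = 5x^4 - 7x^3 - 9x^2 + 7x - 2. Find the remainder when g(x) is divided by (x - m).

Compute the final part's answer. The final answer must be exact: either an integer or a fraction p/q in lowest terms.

90370

Part I: cross terms: (13*-19 - 22*-28)=369, (22*-7 - 25*-19)=321, (25*14 - 5*-7)=385, (5*23 - -1*14)=129, (-1*-1 - -40*23)=921, (-40*-28 - 13*-1)=1133; twice the area = |3258| = 3258; area = 1629; answer 1629
Part II: W1 = 1629; threaded value p + q = 1630; m = 12; remainder = value at the root: 5*(12)^4 - 7*(12)^3 - 9*(12)^2 + 7*(12)^1 - 2 = (103680) + (-12096) + (-1296) + (84) + (-2) = 90370; answer 90370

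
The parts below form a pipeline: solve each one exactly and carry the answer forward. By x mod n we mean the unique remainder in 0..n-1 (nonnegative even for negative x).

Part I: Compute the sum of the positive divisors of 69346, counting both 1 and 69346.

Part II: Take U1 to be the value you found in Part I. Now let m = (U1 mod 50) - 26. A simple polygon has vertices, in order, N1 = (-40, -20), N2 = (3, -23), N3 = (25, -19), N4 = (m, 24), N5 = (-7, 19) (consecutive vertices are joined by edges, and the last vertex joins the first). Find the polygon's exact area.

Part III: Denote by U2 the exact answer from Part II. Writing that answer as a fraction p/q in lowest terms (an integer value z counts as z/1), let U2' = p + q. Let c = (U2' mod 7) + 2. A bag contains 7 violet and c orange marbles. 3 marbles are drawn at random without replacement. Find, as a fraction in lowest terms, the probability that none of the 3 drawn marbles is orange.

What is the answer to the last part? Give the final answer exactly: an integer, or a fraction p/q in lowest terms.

Part I: 69346 = 2 * 34673; sigma = (1 + 2) * (1 + 34673) = 3 * 34674 = 104022; answer 104022
Part II: U1 = 104022; m = -4; cross terms: (-40*-23 - 3*-20)=980, (3*-19 - 25*-23)=518, (25*24 - -4*-19)=524, (-4*19 - -7*24)=92, (-7*-20 - -40*19)=900; twice the area = |3014| = 3014; area = 1507; answer 1507
Part III: U2 = 1507; threaded value p + q = 1508; c = 5; total draws C(12,3) = 220; favorable C(7,3) = 35; P = 7/44; answer 7/44

7/44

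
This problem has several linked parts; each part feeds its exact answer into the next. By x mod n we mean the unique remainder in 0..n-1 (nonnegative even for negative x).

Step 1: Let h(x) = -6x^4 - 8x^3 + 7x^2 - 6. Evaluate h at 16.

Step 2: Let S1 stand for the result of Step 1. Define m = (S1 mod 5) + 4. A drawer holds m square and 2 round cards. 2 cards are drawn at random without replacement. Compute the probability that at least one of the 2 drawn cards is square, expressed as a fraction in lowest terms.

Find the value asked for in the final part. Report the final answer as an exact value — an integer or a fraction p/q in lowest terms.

Step 1: -6*(16)^4 - 8*(16)^3 + 7*(16)^2 - 6 = (-393216) + (-32768) + (1792) + (-6) = -424198; answer -424198
Step 2: S1 = -424198; m = 6; total draws C(8,2) = 28; complement C(2,2) = 1; favorable 28 - 1 = 27; P = 27/28; answer 27/28

27/28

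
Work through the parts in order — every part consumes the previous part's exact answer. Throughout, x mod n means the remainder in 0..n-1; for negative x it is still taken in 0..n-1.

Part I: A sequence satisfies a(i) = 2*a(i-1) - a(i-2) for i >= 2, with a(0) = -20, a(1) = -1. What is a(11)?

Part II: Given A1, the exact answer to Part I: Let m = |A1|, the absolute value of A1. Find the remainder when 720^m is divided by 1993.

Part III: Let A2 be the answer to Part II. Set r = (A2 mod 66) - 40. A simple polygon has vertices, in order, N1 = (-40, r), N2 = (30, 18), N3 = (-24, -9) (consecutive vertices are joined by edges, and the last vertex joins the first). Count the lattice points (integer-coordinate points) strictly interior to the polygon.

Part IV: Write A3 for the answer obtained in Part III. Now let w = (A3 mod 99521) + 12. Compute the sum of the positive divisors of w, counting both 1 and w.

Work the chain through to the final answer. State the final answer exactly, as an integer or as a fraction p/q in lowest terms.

616

Part I: a(2) = 2*(-1) - 1*(-20) = 18; iterating: a(2)=18, a(3)=37, a(4)=56, a(5)=75, a(6)=94, a(7)=113, a(8)=132, a(9)=151, a(10)=170, a(11)=189; answer 189
Part II: A1 = 189; m = 189; squarings mod 1993: 720^1=720, 720^2=220, 720^4=568, 720^8=1751, 720^16=767, 720^32=354, 720^64=1750, 720^128=1252; 720^189 = 720^1 * 720^4 * 720^8 * 720^16 * 720^32 * 720^128 = 1496 (mod 1993); answer 1496
Part III: A2 = 1496; r = 4; cross terms: (-40*18 - 30*4)=-840, (30*-9 - -24*18)=162, (-24*4 - -40*-9)=-456; twice the area = |-1134| = 1134; area = 567; boundary points = 14 + 27 + 1 = 42; strictly interior points = area - boundary/2 + 1 = 547; answer 547
Part IV: A3 = 547; w = 559; 559 = 13 * 43; sigma = (1 + 13) * (1 + 43) = 14 * 44 = 616; answer 616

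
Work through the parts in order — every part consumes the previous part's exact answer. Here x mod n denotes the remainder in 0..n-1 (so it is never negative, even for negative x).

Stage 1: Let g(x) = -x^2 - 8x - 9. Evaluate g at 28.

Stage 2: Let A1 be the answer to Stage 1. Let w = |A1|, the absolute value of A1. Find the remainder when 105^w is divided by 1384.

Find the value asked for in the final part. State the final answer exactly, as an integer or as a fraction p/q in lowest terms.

Stage 1: -1*(28)^2 - 8*(28)^1 - 9 = (-784) + (-224) + (-9) = -1017; answer -1017
Stage 2: A1 = -1017; w = 1017; squarings mod 1384: 105^1=105, 105^2=1337, 105^4=825, 105^8=1081, 105^16=465, 105^32=321, 105^64=625, 105^128=337, 105^256=81, 105^512=1025; 105^1017 = 105^1 * 105^8 * 105^16 * 105^32 * 105^64 * 105^128 * 105^256 * 105^512 = 1161 (mod 1384); answer 1161

1161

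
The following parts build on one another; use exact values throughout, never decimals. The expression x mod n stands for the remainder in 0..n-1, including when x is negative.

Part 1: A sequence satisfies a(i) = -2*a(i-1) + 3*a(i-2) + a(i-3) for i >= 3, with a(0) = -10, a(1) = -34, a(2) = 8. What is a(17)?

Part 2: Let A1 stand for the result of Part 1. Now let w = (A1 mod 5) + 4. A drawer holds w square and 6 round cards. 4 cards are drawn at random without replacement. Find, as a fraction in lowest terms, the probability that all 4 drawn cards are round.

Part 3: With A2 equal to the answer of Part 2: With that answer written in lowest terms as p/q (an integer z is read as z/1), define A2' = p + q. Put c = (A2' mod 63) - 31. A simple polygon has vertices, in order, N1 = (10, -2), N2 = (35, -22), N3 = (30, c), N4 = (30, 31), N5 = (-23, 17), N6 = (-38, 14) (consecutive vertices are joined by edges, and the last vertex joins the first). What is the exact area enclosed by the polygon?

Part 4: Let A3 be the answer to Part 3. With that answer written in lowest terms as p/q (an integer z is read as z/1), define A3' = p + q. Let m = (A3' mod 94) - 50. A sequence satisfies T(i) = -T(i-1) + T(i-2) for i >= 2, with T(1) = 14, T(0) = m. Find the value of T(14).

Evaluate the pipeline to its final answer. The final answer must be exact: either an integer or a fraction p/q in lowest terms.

Part 1: a(3) = -2*(8) + 3*(-34) + 1*(-10) = -128; iterating: a(3)=-128, a(4)=246, a(5)=-868, a(6)=2346, a(7)=-7050, a(8)=20270, a(9)=-59344, a(10)=172448, a(11)=-502658, a(12)=1463316, a(13)=-4262158, a(14)=12411606, a(15)=-36146370, a(16)=105265400, a(17)=-306558304; answer -306558304
Part 2: A1 = -306558304; w = 5; total draws C(11,4) = 330; favorable C(6,4) = 15; P = 1/22; answer 1/22
Part 3: A2 = 1/22; threaded value p + q = 23; c = -8; cross terms: (10*-22 - 35*-2)=-150, (35*-8 - 30*-22)=380, (30*31 - 30*-8)=1170, (30*17 - -23*31)=1223, (-23*14 - -38*17)=324, (-38*-2 - 10*14)=-64; twice the area = |2883| = 2883; area = 2883/2; answer 2883/2
Part 4: A3 = 2883/2; threaded value p + q = 2885; m = 15; T(2) = -1*(14) + 1*(15) = 1; iterating: T(2)=1, T(3)=13, T(4)=-12, T(5)=25, T(6)=-37, T(7)=62, T(8)=-99, T(9)=161, T(10)=-260, T(11)=421, T(12)=-681, T(13)=1102, T(14)=-1783; answer -1783

-1783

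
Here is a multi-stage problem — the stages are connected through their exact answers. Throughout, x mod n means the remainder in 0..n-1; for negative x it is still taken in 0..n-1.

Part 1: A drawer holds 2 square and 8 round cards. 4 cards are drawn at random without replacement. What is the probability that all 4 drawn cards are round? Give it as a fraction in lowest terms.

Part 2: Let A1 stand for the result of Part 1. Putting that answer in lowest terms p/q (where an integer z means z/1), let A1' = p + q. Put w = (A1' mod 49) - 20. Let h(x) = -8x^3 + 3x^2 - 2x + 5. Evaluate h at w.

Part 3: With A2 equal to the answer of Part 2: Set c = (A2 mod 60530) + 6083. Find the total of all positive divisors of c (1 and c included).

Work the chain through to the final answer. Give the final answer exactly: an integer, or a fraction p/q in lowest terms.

74370

Part 1: total draws C(10,4) = 210; favorable C(8,4) = 70; P = 1/3; answer 1/3
Part 2: A1 = 1/3; threaded value p + q = 4; w = -16; -8*(-16)^3 + 3*(-16)^2 - 2*(-16)^1 + 5 = (32768) + (768) + (32) + (5) = 33573; answer 33573
Part 3: A2 = 33573; c = 39656; 39656 = 2^3 * 4957; sigma = (1 + 2 + 4 + 8) * (1 + 4957) = 15 * 4958 = 74370; answer 74370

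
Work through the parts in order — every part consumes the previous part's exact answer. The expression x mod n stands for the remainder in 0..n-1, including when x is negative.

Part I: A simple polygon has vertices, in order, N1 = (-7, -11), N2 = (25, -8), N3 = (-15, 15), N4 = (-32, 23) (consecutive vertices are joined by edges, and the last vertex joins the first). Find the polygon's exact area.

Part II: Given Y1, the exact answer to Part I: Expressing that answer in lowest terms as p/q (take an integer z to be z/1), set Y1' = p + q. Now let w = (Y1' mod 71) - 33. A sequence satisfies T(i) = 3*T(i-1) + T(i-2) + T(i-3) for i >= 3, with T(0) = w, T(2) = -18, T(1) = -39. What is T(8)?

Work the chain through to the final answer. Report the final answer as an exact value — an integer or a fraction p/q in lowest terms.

Part I: cross terms: (-7*-8 - 25*-11)=331, (25*15 - -15*-8)=255, (-15*23 - -32*15)=135, (-32*-11 - -7*23)=513; twice the area = |1234| = 1234; area = 617; answer 617
Part II: Y1 = 617; threaded value p + q = 618; w = 17; T(3) = 3*(-18) + 1*(-39) + 1*(17) = -76; iterating: T(3)=-76, T(4)=-285, T(5)=-949, T(6)=-3208, T(7)=-10858, T(8)=-36731; answer -36731

-36731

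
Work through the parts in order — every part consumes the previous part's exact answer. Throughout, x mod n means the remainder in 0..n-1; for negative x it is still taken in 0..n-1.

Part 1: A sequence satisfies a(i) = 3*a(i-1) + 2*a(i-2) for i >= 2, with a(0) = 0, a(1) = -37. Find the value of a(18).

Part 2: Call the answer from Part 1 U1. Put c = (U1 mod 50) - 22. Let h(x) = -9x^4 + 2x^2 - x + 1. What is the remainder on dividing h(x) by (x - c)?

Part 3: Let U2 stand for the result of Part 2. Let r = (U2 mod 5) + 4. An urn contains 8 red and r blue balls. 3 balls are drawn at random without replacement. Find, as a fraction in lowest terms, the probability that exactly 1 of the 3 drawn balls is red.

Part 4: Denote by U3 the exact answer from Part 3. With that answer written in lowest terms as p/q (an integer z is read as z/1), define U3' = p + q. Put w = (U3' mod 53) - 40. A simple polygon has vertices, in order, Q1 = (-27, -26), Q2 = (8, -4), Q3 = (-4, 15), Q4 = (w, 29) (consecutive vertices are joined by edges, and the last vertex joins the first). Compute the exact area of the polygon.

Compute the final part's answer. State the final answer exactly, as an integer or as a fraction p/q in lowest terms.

Part 1: a(2) = 3*(-37) + 2*(0) = -111; iterating: a(2)=-111, a(3)=-407, a(4)=-1443, a(5)=-5143, a(6)=-18315, a(7)=-65231, a(8)=-232323, a(9)=-827431, a(10)=-2946939, a(11)=-10495679, a(12)=-37380915, a(13)=-133134103, a(14)=-474164139, a(15)=-1688760623, a(16)=-6014610147, a(17)=-21421351687, a(18)=-76293275355; answer -76293275355
Part 2: U1 = -76293275355; c = 23; remainder = value at the root: -9*(23)^4 + 2*(23)^2 - 1*(23)^1 + 1 = (-2518569) + (1058) + (-23) + (1) = -2517533; answer -2517533
Part 3: U2 = -2517533; r = 6; total draws C(14,3) = 364; favorable C(8,1)*C(6,2) = 120; P = 30/91; answer 30/91
Part 4: U3 = 30/91; threaded value p + q = 121; w = -25; cross terms: (-27*-4 - 8*-26)=316, (8*15 - -4*-4)=104, (-4*29 - -25*15)=259, (-25*-26 - -27*29)=1433; twice the area = |2112| = 2112; area = 1056; answer 1056

1056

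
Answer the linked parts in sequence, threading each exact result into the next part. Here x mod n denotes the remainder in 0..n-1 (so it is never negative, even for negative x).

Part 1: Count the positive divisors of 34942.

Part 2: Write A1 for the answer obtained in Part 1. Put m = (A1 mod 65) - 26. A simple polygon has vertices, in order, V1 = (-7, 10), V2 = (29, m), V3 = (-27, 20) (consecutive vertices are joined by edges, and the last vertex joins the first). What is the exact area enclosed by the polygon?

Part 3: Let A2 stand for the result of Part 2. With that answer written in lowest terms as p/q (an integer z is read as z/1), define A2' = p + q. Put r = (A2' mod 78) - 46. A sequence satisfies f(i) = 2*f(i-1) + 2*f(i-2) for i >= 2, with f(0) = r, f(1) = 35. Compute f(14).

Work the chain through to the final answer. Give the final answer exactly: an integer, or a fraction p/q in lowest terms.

17678336

Part 1: 34942 = 2 * 17471; number of divisors = (1+1) * (1+1) = 4; answer 4
Part 2: A1 = 4; m = -22; cross terms: (-7*-22 - 29*10)=-136, (29*20 - -27*-22)=-14, (-27*10 - -7*20)=-130; twice the area = |-280| = 280; area = 140; answer 140
Part 3: A2 = 140; threaded value p + q = 141; r = 17; f(2) = 2*(35) + 2*(17) = 104; iterating: f(2)=104, f(3)=278, f(4)=764, f(5)=2084, f(6)=5696, f(7)=15560, f(8)=42512, f(9)=116144, f(10)=317312, f(11)=866912, f(12)=2368448, f(13)=6470720, f(14)=17678336; answer 17678336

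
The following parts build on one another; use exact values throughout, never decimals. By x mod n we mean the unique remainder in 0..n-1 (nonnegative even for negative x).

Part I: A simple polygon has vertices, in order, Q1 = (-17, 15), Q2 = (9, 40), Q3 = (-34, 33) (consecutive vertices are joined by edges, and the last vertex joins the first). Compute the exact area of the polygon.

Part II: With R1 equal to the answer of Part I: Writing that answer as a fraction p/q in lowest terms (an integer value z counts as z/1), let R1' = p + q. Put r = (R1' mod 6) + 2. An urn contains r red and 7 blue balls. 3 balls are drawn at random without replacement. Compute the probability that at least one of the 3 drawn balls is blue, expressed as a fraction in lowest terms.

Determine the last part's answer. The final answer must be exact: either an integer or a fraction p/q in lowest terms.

119/120

Part I: cross terms: (-17*40 - 9*15)=-815, (9*33 - -34*40)=1657, (-34*15 - -17*33)=51; twice the area = |893| = 893; area = 893/2; answer 893/2
Part II: R1 = 893/2; threaded value p + q = 895; r = 3; total draws C(10,3) = 120; complement C(3,3) = 1; favorable 120 - 1 = 119; P = 119/120; answer 119/120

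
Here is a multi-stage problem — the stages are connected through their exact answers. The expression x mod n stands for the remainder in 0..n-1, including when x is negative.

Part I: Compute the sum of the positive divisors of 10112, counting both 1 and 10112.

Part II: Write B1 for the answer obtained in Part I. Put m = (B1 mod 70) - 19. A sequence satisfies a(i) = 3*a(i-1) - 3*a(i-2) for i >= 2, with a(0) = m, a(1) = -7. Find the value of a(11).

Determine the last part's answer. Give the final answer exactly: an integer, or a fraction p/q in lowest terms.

Part I: 10112 = 2^7 * 79; sigma = (1 + 2 + 4 + 8 + 16 + 32 + 64 + 128) * (1 + 79) = 255 * 80 = 20400; answer 20400
Part II: B1 = 20400; m = 11; a(2) = 3*(-7) - 3*(11) = -54; iterating: a(2)=-54, a(3)=-141, a(4)=-261, a(5)=-360, a(6)=-297, a(7)=189, a(8)=1458, a(9)=3807, a(10)=7047, a(11)=9720; answer 9720

9720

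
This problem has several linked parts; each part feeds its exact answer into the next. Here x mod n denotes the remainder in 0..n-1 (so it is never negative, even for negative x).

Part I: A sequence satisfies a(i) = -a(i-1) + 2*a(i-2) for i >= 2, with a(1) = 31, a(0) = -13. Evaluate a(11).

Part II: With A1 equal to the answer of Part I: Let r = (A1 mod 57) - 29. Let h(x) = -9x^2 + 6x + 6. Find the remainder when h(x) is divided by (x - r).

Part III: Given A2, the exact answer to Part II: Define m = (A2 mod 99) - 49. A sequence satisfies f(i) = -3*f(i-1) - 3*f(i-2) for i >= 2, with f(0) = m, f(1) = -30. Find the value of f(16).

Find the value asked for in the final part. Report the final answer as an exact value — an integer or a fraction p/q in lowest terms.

Part I: a(2) = -1*(31) + 2*(-13) = -57; iterating: a(2)=-57, a(3)=119, a(4)=-233, a(5)=471, a(6)=-937, a(7)=1879, a(8)=-3753, a(9)=7511, a(10)=-15017, a(11)=30039; answer 30039
Part II: A1 = 30039; r = -29; remainder = value at the root: -9*(-29)^2 + 6*(-29)^1 + 6 = (-7569) + (-174) + (6) = -7737; answer -7737
Part III: A2 = -7737; m = 35; f(2) = -3*(-30) - 3*(35) = -15; iterating: f(2)=-15, f(3)=135, f(4)=-360, f(5)=675, f(6)=-945, f(7)=810, f(8)=405, f(9)=-3645, f(10)=9720, f(11)=-18225, f(12)=25515, f(13)=-21870, f(14)=-10935, f(15)=98415, f(16)=-262440; answer -262440

-262440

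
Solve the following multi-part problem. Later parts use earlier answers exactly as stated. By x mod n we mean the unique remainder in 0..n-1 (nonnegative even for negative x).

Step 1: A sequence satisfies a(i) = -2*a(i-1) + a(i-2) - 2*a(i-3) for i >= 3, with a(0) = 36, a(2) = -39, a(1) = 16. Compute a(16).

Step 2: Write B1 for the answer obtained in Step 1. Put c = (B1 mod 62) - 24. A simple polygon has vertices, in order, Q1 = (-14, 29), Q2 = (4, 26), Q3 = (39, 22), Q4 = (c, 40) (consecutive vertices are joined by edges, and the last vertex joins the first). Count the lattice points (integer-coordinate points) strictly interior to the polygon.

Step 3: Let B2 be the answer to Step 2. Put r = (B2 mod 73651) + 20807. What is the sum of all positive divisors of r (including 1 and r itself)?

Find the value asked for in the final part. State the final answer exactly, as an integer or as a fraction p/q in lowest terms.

36960

Step 1: a(3) = -2*(-39) + 1*(16) - 2*(36) = 22; iterating: a(3)=22, a(4)=-115, a(5)=330, a(6)=-819, a(7)=2198, a(8)=-5875, a(9)=15586, a(10)=-41443, a(11)=110222, a(12)=-293059, a(13)=779226, a(14)=-2071955, a(15)=5509254, a(16)=-14648915; answer -14648915
Step 2: B1 = -14648915; c = -13; cross terms: (-14*26 - 4*29)=-480, (4*22 - 39*26)=-926, (39*40 - -13*22)=1846, (-13*29 - -14*40)=183; twice the area = |623| = 623; area = 623/2; boundary points = 3 + 1 + 2 + 1 = 7; strictly interior points = area - boundary/2 + 1 = 309; answer 309
Step 3: B2 = 309; r = 21116; 21116 = 2^2 * 5279; sigma = (1 + 2 + 4) * (1 + 5279) = 7 * 5280 = 36960; answer 36960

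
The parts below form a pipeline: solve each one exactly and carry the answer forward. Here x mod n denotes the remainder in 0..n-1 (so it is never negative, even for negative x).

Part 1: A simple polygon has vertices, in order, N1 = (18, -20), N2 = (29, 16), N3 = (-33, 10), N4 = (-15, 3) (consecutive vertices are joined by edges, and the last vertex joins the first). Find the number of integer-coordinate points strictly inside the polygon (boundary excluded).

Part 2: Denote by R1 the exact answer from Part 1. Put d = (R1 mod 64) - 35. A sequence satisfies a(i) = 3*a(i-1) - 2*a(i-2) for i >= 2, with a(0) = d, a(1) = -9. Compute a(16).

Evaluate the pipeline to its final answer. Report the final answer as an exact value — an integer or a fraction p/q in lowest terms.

-262145

Part 1: cross terms: (18*16 - 29*-20)=868, (29*10 - -33*16)=818, (-33*3 - -15*10)=51, (-15*-20 - 18*3)=246; twice the area = |1983| = 1983; area = 1983/2; boundary points = 1 + 2 + 1 + 1 = 5; strictly interior points = area - boundary/2 + 1 = 990; answer 990
Part 2: R1 = 990; d = -5; a(2) = 3*(-9) - 2*(-5) = -17; iterating: a(2)=-17, a(3)=-33, a(4)=-65, a(5)=-129, a(6)=-257, a(7)=-513, a(8)=-1025, a(9)=-2049, a(10)=-4097, a(11)=-8193, a(12)=-16385, a(13)=-32769, a(14)=-65537, a(15)=-131073, a(16)=-262145; answer -262145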